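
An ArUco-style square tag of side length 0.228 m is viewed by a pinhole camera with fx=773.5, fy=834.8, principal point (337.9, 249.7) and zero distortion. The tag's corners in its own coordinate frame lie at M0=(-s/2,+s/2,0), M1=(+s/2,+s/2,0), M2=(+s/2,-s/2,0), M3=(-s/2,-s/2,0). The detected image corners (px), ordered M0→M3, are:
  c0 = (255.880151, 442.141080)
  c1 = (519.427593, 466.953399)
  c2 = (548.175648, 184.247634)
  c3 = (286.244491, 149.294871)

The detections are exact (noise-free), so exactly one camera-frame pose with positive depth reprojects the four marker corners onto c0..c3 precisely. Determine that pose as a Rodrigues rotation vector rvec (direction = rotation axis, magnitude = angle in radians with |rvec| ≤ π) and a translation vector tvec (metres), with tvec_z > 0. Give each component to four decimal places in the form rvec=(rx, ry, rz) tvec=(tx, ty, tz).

rvec=(-0.0005, -0.1027, 0.1112) tvec=(0.0569, 0.0481, 0.6578)

Intrinsics K: fx=773.5, fy=834.8, cx=337.9, cy=249.7
Marker side s = 0.228 m; corners in marker frame (Z=0):
  M0 = (-0.1140, +0.1140, 0)
  M1 = (+0.1140, +0.1140, 0)
  M2 = (+0.1140, -0.1140, 0)
  M3 = (-0.1140, -0.1140, 0)
Detected image corners:
  c0 = (255.880151, 442.141080) px
  c1 = (519.427593, 466.953399) px
  c2 = (548.175648, 184.247634) px
  c3 = (286.244491, 149.294871) px
Planar DLT: solve 8×8 A·h = b for H (H[2,2]=1):
  H  [+1214.95352 -133.38649 +404.77725]
  H  [+179.40601 +1258.83462 +310.76859]
  H  [+0.15553 -0.00948 +1.00000]
B = K⁻¹H; ‖b₁‖=1.520160, ‖b₂‖=1.520160; λ = 2/(‖b₁‖+‖b₂‖) = 0.657826, sign → tz>0 ⇒ λ=+0.657826
r₁ = λ·B[:,0] = (+0.98857,+0.11077,+0.10231); r₂ = λ·B[:,1] = (-0.11071,+0.99383,-0.00624)
r₃ = r₁×r₂ = (-0.10237,-0.00516,+0.99473); SVD([r₁ r₂ r₃]) → R = UVᵀ:
  R  [+0.98857 -0.11071 -0.10237]
  R  [+0.11077 +0.99383 -0.00516]
  R  [+0.10231 -0.00624 +0.99473]
t = (+0.05688, +0.04812, +0.65783) m
tr R = 2.977131; θ = arccos((tr R − 1)/2) = 0.151370 rad = 8.673°
axis k = ((R−Rᵀ)₃₂, (R−Rᵀ)₁₃, (R−Rᵀ)₂₁) / (2 sinθ) = (-0.003579, -0.678712, +0.734396)
rvec = θ·k = (-0.000542, -0.102736, +0.111165)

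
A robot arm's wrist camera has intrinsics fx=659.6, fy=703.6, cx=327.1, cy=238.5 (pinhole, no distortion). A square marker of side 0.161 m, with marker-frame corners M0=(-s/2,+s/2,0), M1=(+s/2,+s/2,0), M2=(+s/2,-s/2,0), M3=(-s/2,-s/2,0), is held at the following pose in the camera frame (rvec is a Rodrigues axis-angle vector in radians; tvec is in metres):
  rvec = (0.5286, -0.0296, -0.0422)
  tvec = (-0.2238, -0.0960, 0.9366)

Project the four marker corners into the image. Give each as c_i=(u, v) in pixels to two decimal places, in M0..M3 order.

c0=(123.26, 222.13) c1=(232.21, 216.64) c2=(219.76, 105.76) c3=(100.87, 111.41)

Intrinsics K: fx=659.6, fy=703.6, cx=327.1, cy=238.5
Marker side s = 0.161 m; corners in marker frame (Z=0):
  M0 = (-0.0805, +0.0805, 0)
  M1 = (+0.0805, +0.0805, 0)
  M2 = (+0.0805, -0.0805, 0)
  M3 = (-0.0805, -0.0805, 0)
rvec = (0.5286, -0.0296, -0.0422), |rvec| = θ = 0.53111 rad = 30.430°
Rodrigues: sinθ=0.50649, 1−cosθ=0.13775; R = I + sinθ·[k]× + (1−cosθ)·[k]×²:
    [+0.99870 +0.03260 -0.03912]
    [-0.04788 +0.86267 -0.50349]
    [+0.01733 +0.50471 +0.86312]
t = (-0.2238, -0.0960, 0.9366) m
M0: Pc = R·M0+t = (-0.30157, -0.02270, +0.97583); u = 659.6·(-0.30157)/0.97583 + 327.1 = 123.2576, v = 703.6·(-0.02270)/0.97583 + 238.5 = 222.1328
M1: Pc = R·M1+t = (-0.14078, -0.03041, +0.97862); u = 659.6·(-0.14078)/0.97862 + 327.1 = 232.2133, v = 703.6·(-0.03041)/0.97862 + 238.5 = 216.6366
M2: Pc = R·M2+t = (-0.14603, -0.16930, +0.89737); u = 659.6·(-0.14603)/0.89737 + 327.1 = 219.7629, v = 703.6·(-0.16930)/0.89737 + 238.5 = 105.7566
M3: Pc = R·M3+t = (-0.30682, -0.16159, +0.89458); u = 659.6·(-0.30682)/0.89458 + 327.1 = 100.8715, v = 703.6·(-0.16159)/0.89458 + 238.5 = 111.4061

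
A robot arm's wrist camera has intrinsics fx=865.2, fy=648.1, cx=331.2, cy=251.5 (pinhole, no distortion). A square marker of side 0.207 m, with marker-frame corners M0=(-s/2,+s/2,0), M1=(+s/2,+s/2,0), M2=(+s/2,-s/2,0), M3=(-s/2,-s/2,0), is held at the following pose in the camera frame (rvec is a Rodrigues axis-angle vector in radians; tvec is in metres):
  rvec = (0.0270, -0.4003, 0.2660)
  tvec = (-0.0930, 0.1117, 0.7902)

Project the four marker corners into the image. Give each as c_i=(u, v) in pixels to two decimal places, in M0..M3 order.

c0=(85.97, 412.50) c1=(301.67, 437.47) c2=(358.00, 280.87) c3=(149.88, 239.36)

Intrinsics K: fx=865.2, fy=648.1, cx=331.2, cy=251.5
Marker side s = 0.207 m; corners in marker frame (Z=0):
  M0 = (-0.1035, +0.1035, 0)
  M1 = (+0.1035, +0.1035, 0)
  M2 = (+0.1035, -0.1035, 0)
  M3 = (-0.1035, -0.1035, 0)
rvec = (0.0270, -0.4003, 0.2660), |rvec| = θ = 0.48138 rad = 27.581°
Rodrigues: sinθ=0.46300, 1−cosθ=0.11364; R = I + sinθ·[k]× + (1−cosθ)·[k]×²:
    [+0.88672 -0.26115 -0.38150]
    [+0.25054 +0.96494 -0.07819]
    [+0.38854 -0.02625 +0.92106]
t = (-0.0930, 0.1117, 0.7902) m
M0: Pc = R·M0+t = (-0.21180, +0.18564, +0.74727); u = 865.2·(-0.21180)/0.74727 + 331.2 = 85.9705, v = 648.1·(+0.18564)/0.74727 + 251.5 = 412.5041
M1: Pc = R·M1+t = (-0.02825, +0.23750, +0.82770); u = 865.2·(-0.02825)/0.82770 + 331.2 = 301.6663, v = 648.1·(+0.23750)/0.82770 + 251.5 = 437.4686
M2: Pc = R·M2+t = (+0.02580, +0.03776, +0.83313); u = 865.2·(+0.02580)/0.83313 + 331.2 = 357.9968, v = 648.1·(+0.03776)/0.83313 + 251.5 = 280.8737
M3: Pc = R·M3+t = (-0.15775, -0.01410, +0.75270); u = 865.2·(-0.15775)/0.75270 + 331.2 = 149.8772, v = 648.1·(-0.01410)/0.75270 + 251.5 = 239.3570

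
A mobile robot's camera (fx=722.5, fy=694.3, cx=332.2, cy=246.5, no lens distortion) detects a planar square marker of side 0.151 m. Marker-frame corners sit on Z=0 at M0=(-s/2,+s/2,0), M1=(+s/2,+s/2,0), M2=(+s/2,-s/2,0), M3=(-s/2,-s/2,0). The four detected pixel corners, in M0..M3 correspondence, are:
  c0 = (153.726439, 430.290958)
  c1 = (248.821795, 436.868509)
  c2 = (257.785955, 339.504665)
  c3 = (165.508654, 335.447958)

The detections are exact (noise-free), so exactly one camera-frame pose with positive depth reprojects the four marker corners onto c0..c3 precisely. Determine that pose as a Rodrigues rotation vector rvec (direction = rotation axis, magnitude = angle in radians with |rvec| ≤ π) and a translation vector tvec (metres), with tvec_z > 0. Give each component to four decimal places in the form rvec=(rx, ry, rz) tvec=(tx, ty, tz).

rvec=(-0.2485, 0.1769, 0.0426) tvec=(-0.1938, 0.2208, 1.1093)

Intrinsics K: fx=722.5, fy=694.3, cx=332.2, cy=246.5
Marker side s = 0.151 m; corners in marker frame (Z=0):
  M0 = (-0.0755, +0.0755, 0)
  M1 = (+0.0755, +0.0755, 0)
  M2 = (+0.0755, -0.0755, 0)
  M3 = (-0.0755, -0.0755, 0)
Detected image corners:
  c0 = (153.726439, 430.290958) px
  c1 = (248.821795, 436.868509) px
  c2 = (257.785955, 339.504665) px
  c3 = (165.508654, 335.447958) px
Planar DLT: solve 8×8 A·h = b for H (H[2,2]=1):
  H  [+586.90156 -113.63460 +205.97385]
  H  [-27.26402 +552.64375 +384.70792]
  H  [-0.16170 -0.21711 +1.00000]
B = K⁻¹H; ‖b₁‖=0.901475, ‖b₂‖=0.901475; λ = 2/(‖b₁‖+‖b₂‖) = 1.109293, sign → tz>0 ⇒ λ=+1.109293
r₁ = λ·B[:,0] = (+0.98358,+0.02012,-0.17937); r₂ = λ·B[:,1] = (-0.06374,+0.96847,-0.24084)
r₃ = r₁×r₂ = (+0.16887,+0.24831,+0.95385); SVD([r₁ r₂ r₃]) → R = UVᵀ:
  R  [+0.98358 -0.06374 +0.16887]
  R  [+0.02012 +0.96847 +0.24831]
  R  [-0.17937 -0.24084 +0.95385]
t = (-0.19380, +0.22082, +1.10929) m
tr R = 2.905893; θ = arccos((tr R − 1)/2) = 0.307984 rad = 17.646°
axis k = ((R−Rᵀ)₃₂, (R−Rᵀ)₁₃, (R−Rᵀ)₂₁) / (2 sinθ) = (-0.806806, +0.574398, +0.138317)
rvec = θ·k = (-0.248483, +0.176905, +0.042599)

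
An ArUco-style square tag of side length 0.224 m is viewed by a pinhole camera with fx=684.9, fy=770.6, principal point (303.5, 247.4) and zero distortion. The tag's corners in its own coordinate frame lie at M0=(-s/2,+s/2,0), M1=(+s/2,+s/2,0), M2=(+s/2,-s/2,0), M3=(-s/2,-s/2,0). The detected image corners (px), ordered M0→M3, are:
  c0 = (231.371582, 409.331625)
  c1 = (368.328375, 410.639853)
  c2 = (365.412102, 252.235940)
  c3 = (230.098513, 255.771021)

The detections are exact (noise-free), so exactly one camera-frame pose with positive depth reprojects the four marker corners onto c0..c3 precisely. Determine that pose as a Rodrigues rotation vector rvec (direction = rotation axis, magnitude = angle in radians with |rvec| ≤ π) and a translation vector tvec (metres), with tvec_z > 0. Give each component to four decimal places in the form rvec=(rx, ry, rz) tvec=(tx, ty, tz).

rvec=(-0.0562, 0.1558, -0.0199) tvec=(-0.0094, 0.1214, 1.1119)

Intrinsics K: fx=684.9, fy=770.6, cx=303.5, cy=247.4
Marker side s = 0.224 m; corners in marker frame (Z=0):
  M0 = (-0.1120, +0.1120, 0)
  M1 = (+0.1120, +0.1120, 0)
  M2 = (+0.1120, -0.1120, 0)
  M3 = (-0.1120, -0.1120, 0)
Detected image corners:
  c0 = (231.371582, 409.331625) px
  c1 = (368.328375, 410.639853) px
  c2 = (365.412102, 252.235940) px
  c3 = (230.098513, 255.771021) px
Planar DLT: solve 8×8 A·h = b for H (H[2,2]=1):
  H  [+566.19540 -6.16805 +297.73699]
  H  [-51.17630 +679.00132 +331.55126]
  H  [-0.13899 -0.05175 +1.00000]
B = K⁻¹H; ‖b₁‖=0.899345, ‖b₂‖=0.899345; λ = 2/(‖b₁‖+‖b₂‖) = 1.111921, sign → tz>0 ⇒ λ=+1.111921
r₁ = λ·B[:,0] = (+0.98769,-0.02423,-0.15454); r₂ = λ·B[:,1] = (+0.01548,+0.99822,-0.05754)
r₃ = r₁×r₂ = (+0.15566,+0.05444,+0.98631); SVD([r₁ r₂ r₃]) → R = UVᵀ:
  R  [+0.98769 +0.01548 +0.15566]
  R  [-0.02423 +0.99822 +0.05444]
  R  [-0.15454 -0.05754 +0.98631]
t = (-0.00936, +0.12142, +1.11192) m
tr R = 2.972221; θ = arccos((tr R − 1)/2) = 0.166863 rad = 9.561°
axis k = ((R−Rᵀ)₃₂, (R−Rᵀ)₁₃, (R−Rᵀ)₂₁) / (2 sinθ) = (-0.337096, +0.933849, -0.119548)
rvec = θ·k = (-0.056249, +0.155825, -0.019948)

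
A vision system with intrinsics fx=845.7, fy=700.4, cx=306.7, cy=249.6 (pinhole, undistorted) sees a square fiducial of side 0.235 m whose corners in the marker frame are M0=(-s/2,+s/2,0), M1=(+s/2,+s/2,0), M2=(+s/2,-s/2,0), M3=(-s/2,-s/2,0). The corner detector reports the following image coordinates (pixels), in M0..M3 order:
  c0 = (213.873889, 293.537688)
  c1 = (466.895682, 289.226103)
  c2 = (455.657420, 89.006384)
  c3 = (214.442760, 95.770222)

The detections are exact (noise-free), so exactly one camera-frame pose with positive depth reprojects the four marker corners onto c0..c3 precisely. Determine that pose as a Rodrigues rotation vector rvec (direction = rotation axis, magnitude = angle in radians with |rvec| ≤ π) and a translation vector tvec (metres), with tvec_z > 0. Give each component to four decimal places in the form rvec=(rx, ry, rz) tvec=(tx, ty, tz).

rvec=(-0.1630, 0.0486, -0.0195) tvec=(0.0287, -0.0690, 0.8050)

Intrinsics K: fx=845.7, fy=700.4, cx=306.7, cy=249.6
Marker side s = 0.235 m; corners in marker frame (Z=0):
  M0 = (-0.1175, +0.1175, 0)
  M1 = (+0.1175, +0.1175, 0)
  M2 = (+0.1175, -0.1175, 0)
  M3 = (-0.1175, -0.1175, 0)
Detected image corners:
  c0 = (213.873889, 293.537688) px
  c1 = (466.895682, 289.226103) px
  c2 = (455.657420, 89.006384) px
  c3 = (214.442760, 95.770222) px
Planar DLT: solve 8×8 A·h = b for H (H[2,2]=1):
  H  [+1031.36173 -45.71065 +336.81114]
  H  [-34.82995 +807.97283 +189.54170]
  H  [-0.05806 -0.20206 +1.00000]
B = K⁻¹H; ‖b₁‖=1.242290, ‖b₂‖=1.242290; λ = 2/(‖b₁‖+‖b₂‖) = 0.804965, sign → tz>0 ⇒ λ=+0.804965
r₁ = λ·B[:,0] = (+0.99863,-0.02337,-0.04674); r₂ = λ·B[:,1] = (+0.01548,+0.98656,-0.16265)
r₃ = r₁×r₂ = (+0.04991,+0.16171,+0.98558); SVD([r₁ r₂ r₃]) → R = UVᵀ:
  R  [+0.99863 +0.01548 +0.04991]
  R  [-0.02337 +0.98656 +0.16171]
  R  [-0.04674 -0.16265 +0.98558]
t = (+0.02866, -0.06902, +0.80496) m
tr R = 2.970771; θ = arccos((tr R − 1)/2) = 0.171173 rad = 9.808°
axis k = ((R−Rᵀ)₃₂, (R−Rᵀ)₁₃, (R−Rᵀ)₂₁) / (2 sinθ) = (-0.952107, +0.283701, -0.114045)
rvec = θ·k = (-0.162975, +0.048562, -0.019521)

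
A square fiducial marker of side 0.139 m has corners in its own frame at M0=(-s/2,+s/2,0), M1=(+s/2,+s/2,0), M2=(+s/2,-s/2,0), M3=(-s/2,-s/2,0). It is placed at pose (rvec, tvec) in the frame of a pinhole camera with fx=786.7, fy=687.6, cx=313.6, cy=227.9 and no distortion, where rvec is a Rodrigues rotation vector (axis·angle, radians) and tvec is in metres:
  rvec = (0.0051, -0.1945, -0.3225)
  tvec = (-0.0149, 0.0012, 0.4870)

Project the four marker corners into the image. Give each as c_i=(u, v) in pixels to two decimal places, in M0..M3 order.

c0=(218.35, 356.44) c1=(425.64, 289.74) c2=(357.67, 108.18) c3=(144.39, 165.46)

Intrinsics K: fx=786.7, fy=687.6, cx=313.6, cy=227.9
Marker side s = 0.139 m; corners in marker frame (Z=0):
  M0 = (-0.0695, +0.0695, 0)
  M1 = (+0.0695, +0.0695, 0)
  M2 = (+0.0695, -0.0695, 0)
  M3 = (-0.0695, -0.0695, 0)
rvec = (0.0051, -0.1945, -0.3225), |rvec| = θ = 0.37665 rad = 21.580°
Rodrigues: sinθ=0.36780, 1−cosθ=0.07010; R = I + sinθ·[k]× + (1−cosθ)·[k]×²:
    [+0.92992 +0.31444 -0.19075]
    [-0.31542 +0.94860 +0.02601]
    [+0.18912 +0.03597 +0.98129]
t = (-0.0149, 0.0012, 0.4870) m
M0: Pc = R·M0+t = (-0.05768, +0.08905, +0.47636); u = 786.7·(-0.05768)/0.47636 + 313.6 = 218.3489, v = 687.6·(+0.08905)/0.47636 + 227.9 = 356.4385
M1: Pc = R·M1+t = (+0.07158, +0.04521, +0.50264); u = 786.7·(+0.07158)/0.50264 + 313.6 = 425.6357, v = 687.6·(+0.04521)/0.50264 + 227.9 = 289.7400
M2: Pc = R·M2+t = (+0.02788, -0.08665, +0.49764); u = 786.7·(+0.02788)/0.49764 + 313.6 = 357.6673, v = 687.6·(-0.08665)/0.49764 + 227.9 = 108.1760
M3: Pc = R·M3+t = (-0.10138, -0.04281, +0.47136); u = 786.7·(-0.10138)/0.47136 + 313.6 = 144.3908, v = 687.6·(-0.04281)/0.47136 + 227.9 = 165.4562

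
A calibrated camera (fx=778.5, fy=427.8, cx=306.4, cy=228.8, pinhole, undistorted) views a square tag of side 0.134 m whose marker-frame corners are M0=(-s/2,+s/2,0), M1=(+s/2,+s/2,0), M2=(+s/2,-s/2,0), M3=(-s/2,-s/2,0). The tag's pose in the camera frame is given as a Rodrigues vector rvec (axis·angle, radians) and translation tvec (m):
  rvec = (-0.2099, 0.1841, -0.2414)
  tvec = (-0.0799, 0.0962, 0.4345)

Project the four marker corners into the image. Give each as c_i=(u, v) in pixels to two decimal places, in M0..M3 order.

Intrinsics K: fx=778.5, fy=427.8, cx=306.4, cy=228.8
Marker side s = 0.134 m; corners in marker frame (Z=0):
  M0 = (-0.0670, +0.0670, 0)
  M1 = (+0.0670, +0.0670, 0)
  M2 = (+0.0670, -0.0670, 0)
  M3 = (-0.0670, -0.0670, 0)
rvec = (-0.2099, 0.1841, -0.2414), |rvec| = θ = 0.36909 rad = 21.147°
Rodrigues: sinθ=0.36076, 1−cosθ=0.06734; R = I + sinθ·[k]× + (1−cosθ)·[k]×²:
    [+0.95444 +0.21685 +0.20500]
    [-0.25506 +0.94941 +0.18320]
    [-0.15490 -0.22714 +0.96147]
t = (-0.0799, 0.0962, 0.4345) m
M0: Pc = R·M0+t = (-0.12932, +0.17690, +0.42966); u = 778.5·(-0.12932)/0.42966 + 306.4 = 72.0889, v = 427.8·(+0.17690)/0.42966 + 228.8 = 404.9337
M1: Pc = R·M1+t = (-0.00142, +0.14272, +0.40890); u = 778.5·(-0.00142)/0.40890 + 306.4 = 303.6898, v = 427.8·(+0.14272)/0.40890 + 228.8 = 378.1172
M2: Pc = R·M2+t = (-0.03048, +0.01550, +0.43934); u = 778.5·(-0.03048)/0.43934 + 306.4 = 252.3868, v = 427.8·(+0.01550)/0.43934 + 228.8 = 243.8933
M3: Pc = R·M3+t = (-0.15838, +0.04968, +0.46010); u = 778.5·(-0.15838)/0.46010 + 306.4 = 38.4212, v = 427.8·(+0.04968)/0.46010 + 228.8 = 274.9912

c0=(72.09, 404.93) c1=(303.69, 378.12) c2=(252.39, 243.89) c3=(38.42, 274.99)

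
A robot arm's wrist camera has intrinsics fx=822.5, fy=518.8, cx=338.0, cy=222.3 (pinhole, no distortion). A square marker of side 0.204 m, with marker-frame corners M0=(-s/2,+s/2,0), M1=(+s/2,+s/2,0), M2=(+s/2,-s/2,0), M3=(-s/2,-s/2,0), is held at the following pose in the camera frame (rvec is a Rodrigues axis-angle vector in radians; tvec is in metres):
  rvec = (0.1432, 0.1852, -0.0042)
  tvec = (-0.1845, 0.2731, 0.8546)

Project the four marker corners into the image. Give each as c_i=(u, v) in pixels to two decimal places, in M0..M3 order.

Intrinsics K: fx=822.5, fy=518.8, cx=338.0, cy=222.3
Marker side s = 0.204 m; corners in marker frame (Z=0):
  M0 = (-0.1020, +0.1020, 0)
  M1 = (+0.1020, +0.1020, 0)
  M2 = (+0.1020, -0.1020, 0)
  M3 = (-0.1020, -0.1020, 0)
rvec = (0.1432, 0.1852, -0.0042), |rvec| = θ = 0.23414 rad = 13.415°
Rodrigues: sinθ=0.23201, 1−cosθ=0.02729; R = I + sinθ·[k]× + (1−cosθ)·[k]×²:
    [+0.98292 +0.01736 +0.18321]
    [+0.00904 +0.98978 -0.14228]
    [-0.18381 +0.14151 +0.97272]
t = (-0.1845, 0.2731, 0.8546) m
M0: Pc = R·M0+t = (-0.28299, +0.37314, +0.88778); u = 822.5·(-0.28299)/0.88778 + 338.0 = 75.8223, v = 518.8·(+0.37314)/0.88778 + 222.3 = 440.3523
M1: Pc = R·M1+t = (-0.08247, +0.37498, +0.85029); u = 822.5·(-0.08247)/0.85029 + 338.0 = 258.2237, v = 518.8·(+0.37498)/0.85029 + 222.3 = 451.0934
M2: Pc = R·M2+t = (-0.08601, +0.17306, +0.82142); u = 822.5·(-0.08601)/0.82142 + 338.0 = 251.8736, v = 518.8·(+0.17306)/0.82142 + 222.3 = 331.6056
M3: Pc = R·M3+t = (-0.28653, +0.17122, +0.85891); u = 822.5·(-0.28653)/0.85891 + 338.0 = 63.6191, v = 518.8·(+0.17122)/0.85891 + 222.3 = 325.7200

c0=(75.82, 440.35) c1=(258.22, 451.09) c2=(251.87, 331.61) c3=(63.62, 325.72)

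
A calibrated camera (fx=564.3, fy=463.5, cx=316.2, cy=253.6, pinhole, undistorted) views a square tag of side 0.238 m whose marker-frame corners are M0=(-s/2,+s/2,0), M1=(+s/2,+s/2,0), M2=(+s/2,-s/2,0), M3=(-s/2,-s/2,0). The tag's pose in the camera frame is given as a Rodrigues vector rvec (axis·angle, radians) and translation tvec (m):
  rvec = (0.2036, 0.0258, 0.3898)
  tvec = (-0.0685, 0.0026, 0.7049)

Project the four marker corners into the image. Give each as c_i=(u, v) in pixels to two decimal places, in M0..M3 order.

c0=(143.05, 295.07) c1=(313.86, 352.24) c2=(387.43, 212.94) c3=(204.89, 151.04)

Intrinsics K: fx=564.3, fy=463.5, cx=316.2, cy=253.6
Marker side s = 0.238 m; corners in marker frame (Z=0):
  M0 = (-0.1190, +0.1190, 0)
  M1 = (+0.1190, +0.1190, 0)
  M2 = (+0.1190, -0.1190, 0)
  M3 = (-0.1190, -0.1190, 0)
rvec = (0.2036, 0.0258, 0.3898), |rvec| = θ = 0.44053 rad = 25.240°
Rodrigues: sinθ=0.42641, 1−cosθ=0.09547; R = I + sinθ·[k]× + (1−cosθ)·[k]×²:
    [+0.92492 -0.37473 +0.06402]
    [+0.37990 +0.90486 -0.19213]
    [+0.01407 +0.20203 +0.97928]
t = (-0.0685, 0.0026, 0.7049) m
M0: Pc = R·M0+t = (-0.22316, +0.06507, +0.72727); u = 564.3·(-0.22316)/0.72727 + 316.2 = 143.0471, v = 463.5·(+0.06507)/0.72727 + 253.6 = 295.0702
M1: Pc = R·M1+t = (-0.00303, +0.15549, +0.73062); u = 564.3·(-0.00303)/0.73062 + 316.2 = 313.8619, v = 463.5·(+0.15549)/0.73062 + 253.6 = 352.2396
M2: Pc = R·M2+t = (+0.08616, -0.05987, +0.68253); u = 564.3·(+0.08616)/0.68253 + 316.2 = 387.4335, v = 463.5·(-0.05987)/0.68253 + 253.6 = 212.9431
M3: Pc = R·M3+t = (-0.13397, -0.15029, +0.67918); u = 564.3·(-0.13397)/0.67918 + 316.2 = 204.8888, v = 463.5·(-0.15029)/0.67918 + 253.6 = 151.0396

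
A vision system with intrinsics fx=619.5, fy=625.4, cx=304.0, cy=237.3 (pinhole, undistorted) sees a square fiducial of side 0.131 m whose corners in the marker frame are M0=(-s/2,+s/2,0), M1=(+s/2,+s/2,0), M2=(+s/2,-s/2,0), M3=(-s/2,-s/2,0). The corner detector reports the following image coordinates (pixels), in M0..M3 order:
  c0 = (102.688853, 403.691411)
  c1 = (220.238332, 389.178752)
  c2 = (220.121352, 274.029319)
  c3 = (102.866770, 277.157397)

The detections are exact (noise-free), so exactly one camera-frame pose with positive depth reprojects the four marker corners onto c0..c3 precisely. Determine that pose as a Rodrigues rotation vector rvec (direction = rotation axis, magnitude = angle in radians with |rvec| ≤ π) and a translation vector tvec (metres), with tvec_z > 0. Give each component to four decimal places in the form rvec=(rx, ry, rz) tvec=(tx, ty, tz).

rvec=(-0.0134, -0.5106, 0.0006) tvec=(-0.1536, 0.1072, 0.6808)

Intrinsics K: fx=619.5, fy=625.4, cx=304.0, cy=237.3
Marker side s = 0.131 m; corners in marker frame (Z=0):
  M0 = (-0.0655, +0.0655, 0)
  M1 = (+0.0655, +0.0655, 0)
  M2 = (+0.0655, -0.0655, 0)
  M3 = (-0.0655, -0.0655, 0)
Detected image corners:
  c0 = (102.688853, 403.691411) px
  c1 = (220.238332, 389.178752) px
  c2 = (220.121352, 274.029319) px
  c3 = (102.866770, 277.157397) px
Planar DLT: solve 8×8 A·h = b for H (H[2,2]=1):
  H  [+1012.10350 -3.24586 +164.23865]
  H  [+173.90711 +914.03270 +335.73173]
  H  [+0.71778 -0.01899 +1.00000]
B = K⁻¹H; ‖b₁‖=1.468850, ‖b₂‖=1.468850; λ = 2/(‖b₁‖+‖b₂‖) = 0.680805, sign → tz>0 ⇒ λ=+0.680805
r₁ = λ·B[:,0] = (+0.87246,+0.00390,+0.48867); r₂ = λ·B[:,1] = (+0.00278,+0.99991,-0.01293)
r₃ = r₁×r₂ = (-0.48868,+0.01264,+0.87237); SVD([r₁ r₂ r₃]) → R = UVᵀ:
  R  [+0.87246 +0.00278 -0.48868]
  R  [+0.00390 +0.99991 +0.01264]
  R  [+0.48867 -0.01293 +0.87237]
t = (-0.15359, +0.10715, +0.68080) m
tr R = 2.744748; θ = arccos((tr R − 1)/2) = 0.510758 rad = 29.264°
axis k = ((R−Rᵀ)₃₂, (R−Rᵀ)₁₃, (R−Rᵀ)₂₁) / (2 sinθ) = (-0.026146, -0.999657, +0.001144)
rvec = θ·k = (-0.013354, -0.510583, +0.000584)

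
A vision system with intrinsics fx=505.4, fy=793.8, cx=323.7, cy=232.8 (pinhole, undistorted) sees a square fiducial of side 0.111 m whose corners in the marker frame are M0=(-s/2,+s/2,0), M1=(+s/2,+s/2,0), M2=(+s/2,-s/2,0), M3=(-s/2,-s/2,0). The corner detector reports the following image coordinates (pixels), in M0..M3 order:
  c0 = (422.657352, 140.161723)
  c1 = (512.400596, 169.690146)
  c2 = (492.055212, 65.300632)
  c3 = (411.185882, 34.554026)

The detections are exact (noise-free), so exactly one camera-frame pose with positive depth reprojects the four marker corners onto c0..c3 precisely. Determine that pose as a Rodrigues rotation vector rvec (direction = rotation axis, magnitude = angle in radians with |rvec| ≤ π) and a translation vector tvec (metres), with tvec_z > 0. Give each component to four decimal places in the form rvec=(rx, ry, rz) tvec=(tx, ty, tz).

Intrinsics K: fx=505.4, fy=793.8, cx=323.7, cy=232.8
Marker side s = 0.111 m; corners in marker frame (Z=0):
  M0 = (-0.0555, +0.0555, 0)
  M1 = (+0.0555, +0.0555, 0)
  M2 = (+0.0555, -0.0555, 0)
  M3 = (-0.0555, -0.0555, 0)
Detected image corners:
  c0 = (422.657352, 140.161723) px
  c1 = (512.400596, 169.690146) px
  c2 = (492.055212, 65.300632) px
  c3 = (411.185882, 34.554026) px
Planar DLT: solve 8×8 A·h = b for H (H[2,2]=1):
  H  [+947.64680 -320.31975 +460.06275]
  H  [+312.23803 +842.28566 +99.81164]
  H  [+0.39463 -1.01075 +1.00000]
B = K⁻¹H; ‖b₁‖=1.692518, ‖b₂‖=1.692518; λ = 2/(‖b₁‖+‖b₂‖) = 0.590836, sign → tz>0 ⇒ λ=+0.590836
r₁ = λ·B[:,0] = (+0.95850,+0.16402,+0.23316); r₂ = λ·B[:,1] = (+0.00802,+0.80206,-0.59719)
r₃ = r₁×r₂ = (-0.28496,+0.57428,+0.76747); SVD([r₁ r₂ r₃]) → R = UVᵀ:
  R  [+0.95850 +0.00802 -0.28496]
  R  [+0.16402 +0.80206 +0.57428]
  R  [+0.23316 -0.59719 +0.76747]
t = (+0.15941, -0.09898, +0.59084) m
tr R = 2.528033; θ = arccos((tr R − 1)/2) = 0.701281 rad = 40.180°
axis k = ((R−Rᵀ)₃₂, (R−Rᵀ)₁₃, (R−Rᵀ)₂₁) / (2 sinθ) = (-0.907833, -0.401527, +0.120896)
rvec = θ·k = (-0.636646, -0.281583, +0.084782)

rvec=(-0.6366, -0.2816, 0.0848) tvec=(0.1594, -0.0990, 0.5908)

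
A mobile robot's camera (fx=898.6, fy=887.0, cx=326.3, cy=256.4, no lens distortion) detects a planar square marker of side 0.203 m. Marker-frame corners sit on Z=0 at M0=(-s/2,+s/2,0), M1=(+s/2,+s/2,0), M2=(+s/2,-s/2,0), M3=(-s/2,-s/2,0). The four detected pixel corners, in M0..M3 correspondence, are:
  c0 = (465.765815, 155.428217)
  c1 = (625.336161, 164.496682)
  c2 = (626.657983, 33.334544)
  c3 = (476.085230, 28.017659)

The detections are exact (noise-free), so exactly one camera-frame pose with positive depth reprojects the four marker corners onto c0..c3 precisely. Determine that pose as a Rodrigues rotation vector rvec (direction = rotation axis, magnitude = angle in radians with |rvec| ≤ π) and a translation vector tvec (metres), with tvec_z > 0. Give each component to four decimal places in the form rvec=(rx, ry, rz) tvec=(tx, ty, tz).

Intrinsics K: fx=898.6, fy=887.0, cx=326.3, cy=256.4
Marker side s = 0.203 m; corners in marker frame (Z=0):
  M0 = (-0.1015, +0.1015, 0)
  M1 = (+0.1015, +0.1015, 0)
  M2 = (+0.1015, -0.1015, 0)
  M3 = (-0.1015, -0.1015, 0)
Detected image corners:
  c0 = (465.765815, 155.428217) px
  c1 = (625.336161, 164.496682) px
  c2 = (626.657983, 33.334544) px
  c3 = (476.085230, 28.017659) px
Planar DLT: solve 8×8 A·h = b for H (H[2,2]=1):
  H  [+693.71296 -188.33130 +547.54941]
  H  [+23.07500 +609.06157 +93.36641]
  H  [-0.12678 -0.29058 +1.00000]
B = K⁻¹H; ‖b₁‖=0.830163, ‖b₂‖=0.830163; λ = 2/(‖b₁‖+‖b₂‖) = 1.204583, sign → tz>0 ⇒ λ=+1.204583
r₁ = λ·B[:,0] = (+0.98538,+0.07548,-0.15271); r₂ = λ·B[:,1] = (-0.12536,+0.92831,-0.35003)
r₃ = r₁×r₂ = (+0.11535,+0.36406,+0.92421); SVD([r₁ r₂ r₃]) → R = UVᵀ:
  R  [+0.98538 -0.12536 +0.11535]
  R  [+0.07548 +0.92831 +0.36406]
  R  [-0.15271 -0.35003 +0.92421]
t = (+0.29659, -0.22141, +1.20458) m
tr R = 2.837902; θ = arccos((tr R − 1)/2) = 0.405384 rad = 23.227°
axis k = ((R−Rᵀ)₃₂, (R−Rᵀ)₁₃, (R−Rᵀ)₂₁) / (2 sinθ) = (-0.905351, +0.339858, +0.254631)
rvec = θ·k = (-0.367014, +0.137773, +0.103223)

rvec=(-0.3670, 0.1378, 0.1032) tvec=(0.2966, -0.2214, 1.2046)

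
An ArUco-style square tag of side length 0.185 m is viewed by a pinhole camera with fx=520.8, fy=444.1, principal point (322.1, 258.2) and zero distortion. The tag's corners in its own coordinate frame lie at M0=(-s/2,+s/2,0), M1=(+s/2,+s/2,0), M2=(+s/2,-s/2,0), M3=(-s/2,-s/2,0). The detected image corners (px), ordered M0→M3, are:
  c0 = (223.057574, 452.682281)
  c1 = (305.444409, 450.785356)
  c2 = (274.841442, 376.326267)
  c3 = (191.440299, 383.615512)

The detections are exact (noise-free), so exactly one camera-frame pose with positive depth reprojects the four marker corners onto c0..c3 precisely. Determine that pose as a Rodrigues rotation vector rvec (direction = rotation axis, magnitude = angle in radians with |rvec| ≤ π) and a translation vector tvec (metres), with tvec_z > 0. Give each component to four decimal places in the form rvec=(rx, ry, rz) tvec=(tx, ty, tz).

Intrinsics K: fx=520.8, fy=444.1, cx=322.1, cy=258.2
Marker side s = 0.185 m; corners in marker frame (Z=0):
  M0 = (-0.0925, +0.0925, 0)
  M1 = (+0.0925, +0.0925, 0)
  M2 = (+0.0925, -0.0925, 0)
  M3 = (-0.0925, -0.0925, 0)
Detected image corners:
  c0 = (223.057574, 452.682281) px
  c1 = (305.444409, 450.785356) px
  c2 = (274.841442, 376.326267) px
  c3 = (191.440299, 383.615512) px
Planar DLT: solve 8×8 A·h = b for H (H[2,2]=1):
  H  [+350.40717 +221.34617 +247.49825]
  H  [-187.76375 +476.14174 +416.64418]
  H  [-0.39250 +0.21345 +1.00000]
B = K⁻¹H; ‖b₁‖=1.014992, ‖b₂‖=1.014992; λ = 2/(‖b₁‖+‖b₂‖) = 0.985229, sign → tz>0 ⇒ λ=+0.985229
r₁ = λ·B[:,0] = (+0.90205,-0.19172,-0.38671); r₂ = λ·B[:,1] = (+0.28867,+0.93405,+0.21030)
r₃ = r₁×r₂ = (+0.32088,-0.30133,+0.89790); SVD([r₁ r₂ r₃]) → R = UVᵀ:
  R  [+0.90205 +0.28867 +0.32088]
  R  [-0.19172 +0.93405 -0.30133]
  R  [-0.38671 +0.21030 +0.89790]
t = (-0.14113, +0.35151, +0.98523) m
tr R = 2.734006; θ = arccos((tr R − 1)/2) = 0.521640 rad = 29.888°
axis k = ((R−Rᵀ)₃₂, (R−Rᵀ)₁₃, (R−Rᵀ)₂₁) / (2 sinθ) = (+0.513368, +0.710002, -0.482027)
rvec = θ·k = (+0.267793, +0.370366, -0.251445)

rvec=(0.2678, 0.3704, -0.2514) tvec=(-0.1411, 0.3515, 0.9852)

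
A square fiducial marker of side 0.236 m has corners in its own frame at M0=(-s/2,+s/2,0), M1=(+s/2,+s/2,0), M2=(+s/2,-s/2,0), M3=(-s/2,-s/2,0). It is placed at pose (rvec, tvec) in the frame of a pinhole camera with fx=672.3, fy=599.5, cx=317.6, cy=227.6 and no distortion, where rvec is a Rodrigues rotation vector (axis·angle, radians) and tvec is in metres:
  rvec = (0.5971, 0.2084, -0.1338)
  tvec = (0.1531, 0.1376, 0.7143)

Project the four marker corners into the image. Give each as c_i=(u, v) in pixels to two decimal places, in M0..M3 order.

c0=(367.99, 407.55) c1=(576.71, 408.55) c2=(582.95, 259.67) c3=(334.26, 270.55)

Intrinsics K: fx=672.3, fy=599.5, cx=317.6, cy=227.6
Marker side s = 0.236 m; corners in marker frame (Z=0):
  M0 = (-0.1180, +0.1180, 0)
  M1 = (+0.1180, +0.1180, 0)
  M2 = (+0.1180, -0.1180, 0)
  M3 = (-0.1180, -0.1180, 0)
rvec = (0.5971, 0.2084, -0.1338), |rvec| = θ = 0.64642 rad = 37.037°
Rodrigues: sinθ=0.60233, 1−cosθ=0.20176; R = I + sinθ·[k]× + (1−cosθ)·[k]×²:
    [+0.97039 +0.18476 +0.15561]
    [-0.06459 +0.81921 -0.56984]
    [-0.23276 +0.54291 +0.80689]
t = (0.1531, 0.1376, 0.7143) m
M0: Pc = R·M0+t = (+0.06040, +0.24189, +0.80583); u = 672.3·(+0.06040)/0.80583 + 317.6 = 367.9877, v = 599.5·(+0.24189)/0.80583 + 227.6 = 407.5544
M1: Pc = R·M1+t = (+0.28941, +0.22665, +0.75090); u = 672.3·(+0.28941)/0.75090 + 317.6 = 576.7140, v = 599.5·(+0.22665)/0.75090 + 227.6 = 408.5484
M2: Pc = R·M2+t = (+0.24580, +0.03331, +0.62277); u = 672.3·(+0.24580)/0.62277 + 317.6 = 582.9535, v = 599.5·(+0.03331)/0.62277 + 227.6 = 259.6661
M3: Pc = R·M3+t = (+0.01679, +0.04855, +0.67770); u = 672.3·(+0.01679)/0.67770 + 317.6 = 334.2593, v = 599.5·(+0.04855)/0.67770 + 227.6 = 270.5519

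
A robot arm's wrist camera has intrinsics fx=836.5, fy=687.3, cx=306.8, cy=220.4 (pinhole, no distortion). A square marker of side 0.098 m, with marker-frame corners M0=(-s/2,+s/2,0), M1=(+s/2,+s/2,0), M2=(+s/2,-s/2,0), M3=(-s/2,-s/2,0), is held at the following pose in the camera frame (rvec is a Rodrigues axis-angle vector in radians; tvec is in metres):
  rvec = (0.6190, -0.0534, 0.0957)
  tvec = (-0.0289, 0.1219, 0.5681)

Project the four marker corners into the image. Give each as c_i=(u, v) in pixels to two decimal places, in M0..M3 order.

c0=(189.92, 403.68) c1=(327.21, 409.58) c2=(345.24, 328.86) c3=(193.74, 321.18)

Intrinsics K: fx=836.5, fy=687.3, cx=306.8, cy=220.4
Marker side s = 0.098 m; corners in marker frame (Z=0):
  M0 = (-0.0490, +0.0490, 0)
  M1 = (+0.0490, +0.0490, 0)
  M2 = (+0.0490, -0.0490, 0)
  M3 = (-0.0490, -0.0490, 0)
rvec = (0.6190, -0.0534, 0.0957), |rvec| = θ = 0.62863 rad = 36.018°
Rodrigues: sinθ=0.58803, 1−cosθ=0.19116; R = I + sinθ·[k]× + (1−cosθ)·[k]×²:
    [+0.99419 -0.10551 -0.02130]
    [+0.07353 +0.81022 -0.58150]
    [+0.07861 +0.57656 +0.81327]
t = (-0.0289, 0.1219, 0.5681) m
M0: Pc = R·M0+t = (-0.08279, +0.15800, +0.59250); u = 836.5·(-0.08279)/0.59250 + 306.8 = 189.9224, v = 687.3·(+0.15800)/0.59250 + 220.4 = 403.6773
M1: Pc = R·M1+t = (+0.01465, +0.16520, +0.60020); u = 836.5·(+0.01465)/0.60020 + 306.8 = 327.2111, v = 687.3·(+0.16520)/0.60020 + 220.4 = 409.5766
M2: Pc = R·M2+t = (+0.02499, +0.08580, +0.54370); u = 836.5·(+0.02499)/0.54370 + 306.8 = 345.2407, v = 687.3·(+0.08580)/0.54370 + 220.4 = 328.8641
M3: Pc = R·M3+t = (-0.07245, +0.07860, +0.53600); u = 836.5·(-0.07245)/0.53600 + 306.8 = 193.7387, v = 687.3·(+0.07860)/0.53600 + 220.4 = 321.1830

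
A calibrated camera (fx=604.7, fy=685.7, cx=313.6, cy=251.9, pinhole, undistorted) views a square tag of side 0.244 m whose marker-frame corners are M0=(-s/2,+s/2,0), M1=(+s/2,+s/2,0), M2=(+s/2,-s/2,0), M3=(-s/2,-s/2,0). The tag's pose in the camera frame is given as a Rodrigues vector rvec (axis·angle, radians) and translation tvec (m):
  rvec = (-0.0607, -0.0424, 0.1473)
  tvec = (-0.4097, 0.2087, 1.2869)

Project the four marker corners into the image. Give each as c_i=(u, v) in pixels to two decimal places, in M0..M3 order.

Intrinsics K: fx=604.7, fy=685.7, cx=313.6, cy=251.9
Marker side s = 0.244 m; corners in marker frame (Z=0):
  M0 = (-0.1220, +0.1220, 0)
  M1 = (+0.1220, +0.1220, 0)
  M2 = (+0.1220, -0.1220, 0)
  M3 = (-0.1220, -0.1220, 0)
rvec = (-0.0607, -0.0424, 0.1473), |rvec| = θ = 0.16486 rad = 9.446°
Rodrigues: sinθ=0.16412, 1−cosθ=0.01356; R = I + sinθ·[k]× + (1−cosθ)·[k]×²:
    [+0.98828 -0.14535 -0.04667]
    [+0.14792 +0.98734 +0.05731]
    [+0.03775 -0.06354 +0.99727]
t = (-0.4097, 0.2087, 1.2869) m
M0: Pc = R·M0+t = (-0.54800, +0.31111, +1.27454); u = 604.7·(-0.54800)/1.27454 + 313.6 = 53.6030, v = 685.7·(+0.31111)/1.27454 + 251.9 = 419.2758
M1: Pc = R·M1+t = (-0.30686, +0.34720, +1.28375); u = 604.7·(-0.30686)/1.28375 + 313.6 = 169.0552, v = 685.7·(+0.34720)/1.28375 + 251.9 = 437.3530
M2: Pc = R·M2+t = (-0.27140, +0.10629, +1.29926); u = 604.7·(-0.27140)/1.29926 + 313.6 = 187.2863, v = 685.7·(+0.10629)/1.29926 + 251.9 = 307.9963
M3: Pc = R·M3+t = (-0.51254, +0.07020, +1.29005); u = 604.7·(-0.51254)/1.29005 + 313.6 = 73.3519, v = 685.7·(+0.07020)/1.29005 + 251.9 = 289.2129

c0=(53.60, 419.28) c1=(169.06, 437.35) c2=(187.29, 308.00) c3=(73.35, 289.21)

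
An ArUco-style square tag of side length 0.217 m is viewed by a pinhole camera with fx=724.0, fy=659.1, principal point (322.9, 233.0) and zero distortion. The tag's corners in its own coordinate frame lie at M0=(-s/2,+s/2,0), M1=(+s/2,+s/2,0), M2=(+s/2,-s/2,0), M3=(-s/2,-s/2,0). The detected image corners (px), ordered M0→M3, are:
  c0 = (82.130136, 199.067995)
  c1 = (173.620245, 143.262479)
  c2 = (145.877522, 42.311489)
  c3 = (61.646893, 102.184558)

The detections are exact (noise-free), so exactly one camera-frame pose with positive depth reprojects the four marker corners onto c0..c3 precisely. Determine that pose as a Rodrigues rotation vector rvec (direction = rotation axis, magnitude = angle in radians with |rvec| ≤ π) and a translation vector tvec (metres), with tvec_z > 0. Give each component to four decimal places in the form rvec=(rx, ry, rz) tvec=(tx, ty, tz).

rvec=(-0.2695, 0.5212, -0.3809) tvec=(-0.3501, -0.2054, 1.2120)

Intrinsics K: fx=724.0, fy=659.1, cx=322.9, cy=233.0
Marker side s = 0.217 m; corners in marker frame (Z=0):
  M0 = (-0.1085, +0.1085, 0)
  M1 = (+0.1085, +0.1085, 0)
  M2 = (+0.1085, -0.1085, 0)
  M3 = (-0.1085, -0.1085, 0)
Detected image corners:
  c0 = (82.130136, 199.067995) px
  c1 = (173.620245, 143.262479) px
  c2 = (145.877522, 42.311489) px
  c3 = (61.646893, 102.184558) px
Planar DLT: solve 8×8 A·h = b for H (H[2,2]=1):
  H  [+363.23993 +77.66458 +113.75534]
  H  [-310.05209 +420.99992 +121.30077]
  H  [-0.35514 -0.28329 +1.00000]
B = K⁻¹H; ‖b₁‖=0.825107, ‖b₂‖=0.825107; λ = 2/(‖b₁‖+‖b₂‖) = 1.211964, sign → tz>0 ⇒ λ=+1.211964
r₁ = λ·B[:,0] = (+0.80002,-0.41797,-0.43042); r₂ = λ·B[:,1] = (+0.28314,+0.89552,-0.34334)
r₃ = r₁×r₂ = (+0.52896,+0.15281,+0.83478); SVD([r₁ r₂ r₃]) → R = UVᵀ:
  R  [+0.80002 +0.28314 +0.52896]
  R  [-0.41797 +0.89552 +0.15281]
  R  [-0.43042 -0.34334 +0.83478]
t = (-0.35010, -0.20539, +1.21196) m
tr R = 2.530318; θ = arccos((tr R − 1)/2) = 0.699508 rad = 40.079°
axis k = ((R−Rᵀ)₃₂, (R−Rᵀ)₁₃, (R−Rᵀ)₂₁) / (2 sinθ) = (-0.385307, +0.745043, -0.544471)
rvec = θ·k = (-0.269525, +0.521164, -0.380862)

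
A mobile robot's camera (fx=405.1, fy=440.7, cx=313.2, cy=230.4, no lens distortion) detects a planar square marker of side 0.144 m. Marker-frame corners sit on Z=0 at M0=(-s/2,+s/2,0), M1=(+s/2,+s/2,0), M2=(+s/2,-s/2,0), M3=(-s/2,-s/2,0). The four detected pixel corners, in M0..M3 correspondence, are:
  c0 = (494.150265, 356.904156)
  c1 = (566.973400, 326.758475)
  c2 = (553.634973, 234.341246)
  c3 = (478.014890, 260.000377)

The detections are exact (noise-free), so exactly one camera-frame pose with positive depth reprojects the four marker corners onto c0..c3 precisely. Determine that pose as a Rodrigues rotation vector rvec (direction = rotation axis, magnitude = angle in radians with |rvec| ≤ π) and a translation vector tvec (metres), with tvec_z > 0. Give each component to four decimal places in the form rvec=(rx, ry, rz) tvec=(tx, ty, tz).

Intrinsics K: fx=405.1, fy=440.7, cx=313.2, cy=230.4
Marker side s = 0.144 m; corners in marker frame (Z=0):
  M0 = (-0.0720, +0.0720, 0)
  M1 = (+0.0720, +0.0720, 0)
  M2 = (+0.0720, -0.0720, 0)
  M3 = (-0.0720, -0.0720, 0)
Detected image corners:
  c0 = (494.150265, 356.904156) px
  c1 = (566.973400, 326.758475) px
  c2 = (553.634973, 234.341246) px
  c3 = (478.014890, 260.000377) px
Planar DLT: solve 8×8 A·h = b for H (H[2,2]=1):
  H  [+716.10739 +199.11586 +524.31733]
  H  [-80.94095 +711.55971 +294.74762]
  H  [+0.38381 +0.18549 +1.00000]
B = K⁻¹H; ‖b₁‖=1.568063, ‖b₂‖=1.568063; λ = 2/(‖b₁‖+‖b₂‖) = 0.637730, sign → tz>0 ⇒ λ=+0.637730
r₁ = λ·B[:,0] = (+0.93809,-0.24510,+0.24477); r₂ = λ·B[:,1] = (+0.22200,+0.96784,+0.11829)
r₃ = r₁×r₂ = (-0.26589,-0.05663,+0.96234); SVD([r₁ r₂ r₃]) → R = UVᵀ:
  R  [+0.93809 +0.22200 -0.26589]
  R  [-0.24510 +0.96784 -0.05663]
  R  [+0.24477 +0.11829 +0.96234]
t = (+0.33235, +0.09312, +0.63773) m
tr R = 2.868274; θ = arccos((tr R − 1)/2) = 0.364963 rad = 20.911°
axis k = ((R−Rᵀ)₃₂, (R−Rᵀ)₁₃, (R−Rᵀ)₂₁) / (2 sinθ) = (+0.245039, -0.715383, -0.654357)
rvec = θ·k = (+0.089430, -0.261088, -0.238816)

rvec=(0.0894, -0.2611, -0.2388) tvec=(0.3324, 0.0931, 0.6377)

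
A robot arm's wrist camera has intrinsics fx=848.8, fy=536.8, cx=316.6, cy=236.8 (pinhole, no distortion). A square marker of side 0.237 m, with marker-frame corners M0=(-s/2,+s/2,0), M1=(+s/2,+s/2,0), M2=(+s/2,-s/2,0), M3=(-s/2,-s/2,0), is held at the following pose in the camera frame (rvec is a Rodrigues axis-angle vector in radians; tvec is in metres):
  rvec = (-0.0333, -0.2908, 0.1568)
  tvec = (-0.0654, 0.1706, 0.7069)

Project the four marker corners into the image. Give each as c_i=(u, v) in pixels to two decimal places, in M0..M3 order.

c0=(68.18, 453.17) c1=(350.16, 460.92) c2=(389.74, 288.84) c3=(117.09, 264.27)

Intrinsics K: fx=848.8, fy=536.8, cx=316.6, cy=236.8
Marker side s = 0.237 m; corners in marker frame (Z=0):
  M0 = (-0.1185, +0.1185, 0)
  M1 = (+0.1185, +0.1185, 0)
  M2 = (+0.1185, -0.1185, 0)
  M3 = (-0.1185, -0.1185, 0)
rvec = (-0.0333, -0.2908, 0.1568), |rvec| = θ = 0.33205 rad = 19.025°
Rodrigues: sinθ=0.32599, 1−cosθ=0.05463; R = I + sinθ·[k]× + (1−cosθ)·[k]×²:
    [+0.94592 -0.14914 -0.28807]
    [+0.15873 +0.98727 +0.01010]
    [+0.28290 -0.05528 +0.95756]
t = (-0.0654, 0.1706, 0.7069) m
M0: Pc = R·M0+t = (-0.19516, +0.26878, +0.66683); u = 848.8·(-0.19516)/0.66683 + 316.6 = 68.1755, v = 536.8·(+0.26878)/0.66683 + 236.8 = 453.1715
M1: Pc = R·M1+t = (+0.02902, +0.30640, +0.73387); u = 848.8·(+0.02902)/0.73387 + 316.6 = 350.1638, v = 536.8·(+0.30640)/0.73387 + 236.8 = 460.9209
M2: Pc = R·M2+t = (+0.06436, +0.07242, +0.74697); u = 848.8·(+0.06436)/0.74697 + 316.6 = 389.7388, v = 536.8·(+0.07242)/0.74697 + 236.8 = 288.8421
M3: Pc = R·M3+t = (-0.15982, +0.03480, +0.67993); u = 848.8·(-0.15982)/0.67993 + 316.6 = 117.0866, v = 536.8·(+0.03480)/0.67993 + 236.8 = 264.2735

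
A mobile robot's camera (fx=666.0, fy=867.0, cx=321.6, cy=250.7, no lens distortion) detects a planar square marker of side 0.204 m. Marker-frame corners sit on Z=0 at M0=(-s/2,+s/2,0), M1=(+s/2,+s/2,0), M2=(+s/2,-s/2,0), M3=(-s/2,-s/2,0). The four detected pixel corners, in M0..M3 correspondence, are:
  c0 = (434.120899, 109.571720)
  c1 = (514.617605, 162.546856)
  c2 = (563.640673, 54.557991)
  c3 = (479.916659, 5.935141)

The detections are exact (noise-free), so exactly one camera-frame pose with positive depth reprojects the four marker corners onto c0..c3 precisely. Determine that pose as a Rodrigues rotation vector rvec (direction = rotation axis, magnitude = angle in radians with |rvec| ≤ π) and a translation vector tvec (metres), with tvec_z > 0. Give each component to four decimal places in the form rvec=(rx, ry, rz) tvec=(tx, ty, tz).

Intrinsics K: fx=666.0, fy=867.0, cx=321.6, cy=250.7
Marker side s = 0.204 m; corners in marker frame (Z=0):
  M0 = (-0.1020, +0.1020, 0)
  M1 = (+0.1020, +0.1020, 0)
  M2 = (+0.1020, -0.1020, 0)
  M3 = (-0.1020, -0.1020, 0)
Detected image corners:
  c0 = (434.120899, 109.571720) px
  c1 = (514.617605, 162.546856) px
  c2 = (563.640673, 54.557991) px
  c3 = (479.916659, 5.935141) px
Planar DLT: solve 8×8 A·h = b for H (H[2,2]=1):
  H  [+287.75226 -202.47678 +496.96524]
  H  [+229.93036 +523.40372 +82.87849]
  H  [-0.23029 +0.05970 +1.00000]
B = K⁻¹H; ‖b₁‖=0.676945, ‖b₂‖=0.676945; λ = 2/(‖b₁‖+‖b₂‖) = 1.477225, sign → tz>0 ⇒ λ=+1.477225
r₁ = λ·B[:,0] = (+0.80252,+0.49013,-0.34019); r₂ = λ·B[:,1] = (-0.49169,+0.86629,+0.08819)
r₃ = r₁×r₂ = (+0.33793,+0.09649,+0.93621); SVD([r₁ r₂ r₃]) → R = UVᵀ:
  R  [+0.80252 -0.49169 +0.33793]
  R  [+0.49013 +0.86629 +0.09649]
  R  [-0.34019 +0.08819 +0.93621]
t = (+0.38897, -0.28594, +1.47722) m
tr R = 2.605025; θ = arccos((tr R − 1)/2) = 0.639302 rad = 36.629°
axis k = ((R−Rᵀ)₃₂, (R−Rᵀ)₁₃, (R−Rᵀ)₂₁) / (2 sinθ) = (-0.006952, +0.568287, +0.822801)
rvec = θ·k = (-0.004444, +0.363307, +0.526018)

rvec=(-0.0044, 0.3633, 0.5260) tvec=(0.3890, -0.2859, 1.4772)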